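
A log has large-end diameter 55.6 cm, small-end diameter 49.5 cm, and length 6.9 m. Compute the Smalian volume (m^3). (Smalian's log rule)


Smalian: V = (A1 + A2)/2 * L,  A = pi*(D/200)^2
A1 = pi*(55.6/200)^2 = 0.242795 m^2
A2 = pi*(49.5/200)^2 = 0.192442 m^2
V = (0.242795+0.192442)/2*6.9 = 1.5016 m^3

1.5016


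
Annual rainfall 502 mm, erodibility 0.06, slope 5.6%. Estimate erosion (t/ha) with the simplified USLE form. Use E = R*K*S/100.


Formula: E = R * K * S / 100  (simplified USLE)
R * K = 502 * 0.06 = 30.12
E = 30.12 * 5.6 / 100 = 1.69 t/ha

1.69


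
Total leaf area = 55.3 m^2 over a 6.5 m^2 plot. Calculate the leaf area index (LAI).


Formula: LAI = total leaf area / ground area  (dimensionless)
LAI = 55.3 m^2 / 6.5 m^2
LAI = 8.51

8.51


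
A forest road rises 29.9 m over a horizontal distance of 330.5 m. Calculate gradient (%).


Formula: Gradient = rise / run * 100
Gradient = 29.9 / 330.5 * 100 = 9.0%

9.0


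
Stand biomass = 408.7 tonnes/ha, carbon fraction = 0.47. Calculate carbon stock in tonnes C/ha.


Formula: Carbon Stock = Biomass * Carbon Fraction
C = 408.7 t/ha * 0.47
C = 192.1 t C/ha

192.1


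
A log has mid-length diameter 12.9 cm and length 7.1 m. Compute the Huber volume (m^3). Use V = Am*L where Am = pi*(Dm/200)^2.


Huber: V = Am * L,  Am = pi*(Dm/200)^2
Am = pi*(12.9/200)^2 = 0.01307 m^2
V = 0.01307*7.1 = 0.0928 m^3

0.0928


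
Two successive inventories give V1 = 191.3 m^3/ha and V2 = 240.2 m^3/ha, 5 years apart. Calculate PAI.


Formula: PAI = (V_T2 - V_T1) / (T2 - T1)
Volume increment = 240.2 - 191.3 = 48.9 m^3/ha
PAI = 48.9 / 5 = 9.78 m^3/ha/year

9.78


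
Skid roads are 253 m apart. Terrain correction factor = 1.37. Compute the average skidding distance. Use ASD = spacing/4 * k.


Formula: ASD = (spacing / 4) * correction
Uncorrected distance = spacing / 4 = 253 / 4 = 63.25 m
ASD = 63.25 * 1.37 = 87 m

87


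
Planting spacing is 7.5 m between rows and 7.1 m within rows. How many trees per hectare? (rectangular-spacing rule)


Formula: TPH = 10000 m^2/ha / (spacing_x * spacing_y)
Area per tree = 7.5 m * 7.1 m = 53.25 m^2
TPH = 10000 / 53.25 = 188 trees/ha

188


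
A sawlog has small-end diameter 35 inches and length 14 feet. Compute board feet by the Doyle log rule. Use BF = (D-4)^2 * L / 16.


Doyle: BF = (D - 4)^2 * L / 16
Adjusted diameter = 35 - 4 = 31 in
(D-4)^2 = 31^2 = 961
BF = 961 * 14 / 16 = 841 BF

841


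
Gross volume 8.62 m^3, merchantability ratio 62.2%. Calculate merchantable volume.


Formula: MV = V_total * (merchantable_pct / 100)
Merchantable fraction = 62.2% / 100 = 0.622
MV = 8.62 m^3 * 0.622 = 5.362 m^3

5.362


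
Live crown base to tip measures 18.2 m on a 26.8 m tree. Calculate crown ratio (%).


Formula: Crown Ratio = (Crown Length / Total Height) * 100
CR = (18.2 m / 26.8 m) * 100
CR = 0.6791 * 100 = 67.9%

67.9


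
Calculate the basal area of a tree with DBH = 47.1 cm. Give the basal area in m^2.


Formula: BA = pi * (DBH/2)^2 / 10000  (cm^2 to m^2)
Radius = DBH/2 = 47.1/2 = 23.55 cm
BA = pi * 23.55^2 / 10000
   = 1742.3351 cm^2 / 10000
   = 0.1742 m^2

0.1742


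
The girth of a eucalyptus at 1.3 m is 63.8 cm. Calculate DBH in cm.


Formula: DBH = C / pi
DBH = 63.8 / pi
pi = 3.14159...
DBH = 20.3 cm

20.3


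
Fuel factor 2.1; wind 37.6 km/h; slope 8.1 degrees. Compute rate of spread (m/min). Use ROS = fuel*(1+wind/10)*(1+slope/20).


Formula: ROS = fuel * (1 + wind/10) * (1 + slope/20)
Wind factor = 1 + 37.6/10 = 4.76
Slope factor = 1 + 8.1/20 = 1.405
ROS = 2.1 * 4.76 * 1.405 = 14.04 m/min

14.04


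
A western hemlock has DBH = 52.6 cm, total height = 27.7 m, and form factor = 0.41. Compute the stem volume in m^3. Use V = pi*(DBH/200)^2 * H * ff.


Formula: V = pi * (DBH/200)^2 * H * ff
Radius = DBH/200 = 52.6/200 = 0.263 m
Radius^2 = 0.263^2 = 0.069169 m^2
V = pi * 0.069169 * 27.7 * 0.41
V = 2.468 m^3

2.468


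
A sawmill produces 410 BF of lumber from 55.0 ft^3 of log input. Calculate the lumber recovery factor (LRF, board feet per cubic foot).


Formula: LRF = Lumber Output (BF) / Log Input (ft^3)
LRF = 410 BF / 55.0 ft^3
LRF = 7.45 BF/ft^3

7.45


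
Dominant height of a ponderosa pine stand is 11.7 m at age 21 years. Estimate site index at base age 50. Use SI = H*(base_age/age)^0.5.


Formula: SI = H_dom * (base_age / age)^0.5
Age ratio = 50 / 21 = 2.38095
sqrt(age_ratio) = 1.54303
SI = 11.7 * 1.54303 = 18.1 m

18.1


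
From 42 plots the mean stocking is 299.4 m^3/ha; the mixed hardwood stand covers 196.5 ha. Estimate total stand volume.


Formula: Total Volume = Mean Volume per ha * Total Area
Total Volume = 299.4 m^3/ha * 196.5 ha
Total Volume = 58832 m^3

58832


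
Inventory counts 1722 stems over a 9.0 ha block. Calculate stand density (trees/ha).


Formula: Stand Density = N_trees / Area_ha
Density = 1722 trees / 9.0 ha
Density = 191 trees/ha

191


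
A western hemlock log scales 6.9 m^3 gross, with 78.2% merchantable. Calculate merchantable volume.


Formula: MV = V_total * (merchantable_pct / 100)
Merchantable fraction = 78.2% / 100 = 0.782
MV = 6.9 m^3 * 0.782 = 5.396 m^3

5.396


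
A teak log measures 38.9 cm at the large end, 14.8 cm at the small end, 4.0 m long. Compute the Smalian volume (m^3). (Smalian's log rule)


Smalian: V = (A1 + A2)/2 * L,  A = pi*(D/200)^2
A1 = pi*(38.9/200)^2 = 0.118847 m^2
A2 = pi*(14.8/200)^2 = 0.017203 m^2
V = (0.118847+0.017203)/2*4.0 = 0.2721 m^3

0.2721


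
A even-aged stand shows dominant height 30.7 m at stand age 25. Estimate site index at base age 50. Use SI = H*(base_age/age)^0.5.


Formula: SI = H_dom * (base_age / age)^0.5
Age ratio = 50 / 25 = 2.0
sqrt(age_ratio) = 1.41421
SI = 30.7 * 1.41421 = 43.4 m

43.4


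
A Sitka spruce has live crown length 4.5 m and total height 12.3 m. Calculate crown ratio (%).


Formula: Crown Ratio = (Crown Length / Total Height) * 100
CR = (4.5 m / 12.3 m) * 100
CR = 0.3659 * 100 = 36.6%

36.6


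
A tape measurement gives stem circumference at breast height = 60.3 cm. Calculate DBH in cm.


Formula: DBH = C / pi
DBH = 60.3 / pi
pi = 3.14159...
DBH = 19.2 cm

19.2


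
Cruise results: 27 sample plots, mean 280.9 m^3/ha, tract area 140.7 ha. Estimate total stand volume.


Formula: Total Volume = Mean Volume per ha * Total Area
Total Volume = 280.9 m^3/ha * 140.7 ha
Total Volume = 39523 m^3

39523


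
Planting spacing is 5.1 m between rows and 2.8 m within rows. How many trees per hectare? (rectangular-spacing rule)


Formula: TPH = 10000 m^2/ha / (spacing_x * spacing_y)
Area per tree = 5.1 m * 2.8 m = 14.28 m^2
TPH = 10000 / 14.28 = 700 trees/ha

700


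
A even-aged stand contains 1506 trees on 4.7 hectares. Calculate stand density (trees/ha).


Formula: Stand Density = N_trees / Area_ha
Density = 1506 trees / 4.7 ha
Density = 320 trees/ha

320


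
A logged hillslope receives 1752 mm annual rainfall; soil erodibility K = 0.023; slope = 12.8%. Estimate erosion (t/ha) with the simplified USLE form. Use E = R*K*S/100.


Formula: E = R * K * S / 100  (simplified USLE)
R * K = 1752 * 0.023 = 40.296
E = 40.296 * 12.8 / 100 = 5.16 t/ha

5.16


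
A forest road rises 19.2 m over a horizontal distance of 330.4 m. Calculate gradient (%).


Formula: Gradient = rise / run * 100
Gradient = 19.2 / 330.4 * 100 = 5.8%

5.8


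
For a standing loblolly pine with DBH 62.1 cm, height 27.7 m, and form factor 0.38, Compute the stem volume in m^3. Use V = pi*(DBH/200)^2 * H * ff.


Formula: V = pi * (DBH/200)^2 * H * ff
Radius = DBH/200 = 62.1/200 = 0.3105 m
Radius^2 = 0.3105^2 = 0.09641025 m^2
V = pi * 0.09641025 * 27.7 * 0.38
V = 3.188 m^3

3.188


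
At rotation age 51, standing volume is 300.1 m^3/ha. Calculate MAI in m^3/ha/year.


Formula: MAI = Total Volume / Stand Age
MAI = 300.1 m^3/ha / 51 years
MAI = 5.88 m^3/ha/year

5.88


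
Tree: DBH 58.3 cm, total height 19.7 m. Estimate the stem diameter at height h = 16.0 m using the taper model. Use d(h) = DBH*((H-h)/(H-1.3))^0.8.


Taper: d(h) = DBH * ((H - h) / (H - 1.3))^0.8
Numerator = H - h = 19.7 - 16.0 = 3.7 m
Denominator = H - 1.3 = 19.7 - 1.3 = 18.4 m
Ratio = 3.7 / 18.4 = 0.20109
d = 58.3 * 0.20109^0.8 = 16.2 cm

16.2


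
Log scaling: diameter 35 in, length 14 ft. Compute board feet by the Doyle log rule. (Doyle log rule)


Doyle: BF = (D - 4)^2 * L / 16
Adjusted diameter = 35 - 4 = 31 in
(D-4)^2 = 31^2 = 961
BF = 961 * 14 / 16 = 841 BF

841


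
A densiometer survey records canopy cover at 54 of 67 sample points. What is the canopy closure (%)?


Formula: Canopy closure = covered points / total points * 100
Closure = 54 / 67 * 100
Closure = 0.806 * 100 = 80.6%

80.6


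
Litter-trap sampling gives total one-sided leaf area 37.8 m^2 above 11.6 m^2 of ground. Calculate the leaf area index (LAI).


Formula: LAI = total leaf area / ground area  (dimensionless)
LAI = 37.8 m^2 / 11.6 m^2
LAI = 3.26

3.26


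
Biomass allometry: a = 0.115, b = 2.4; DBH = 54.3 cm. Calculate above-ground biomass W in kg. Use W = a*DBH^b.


Formula: W = a * DBH^b  (allometric power law)
DBH^b = 54.3^2.4 = 14572.0144
W = 0.115 * 14572.0144 = 1675.8 kg

1675.8


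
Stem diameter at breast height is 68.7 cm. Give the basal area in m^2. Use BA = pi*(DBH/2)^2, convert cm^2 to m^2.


Formula: BA = pi * (DBH/2)^2 / 10000  (cm^2 to m^2)
Radius = DBH/2 = 68.7/2 = 34.35 cm
BA = pi * 34.35^2 / 10000
   = 3706.8359 cm^2 / 10000
   = 0.3707 m^2

0.3707


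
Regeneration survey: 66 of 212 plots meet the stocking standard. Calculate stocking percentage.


Formula: Stocking % = stocked plots / total plots * 100
Stocking = 66 / 212 * 100
Stocking = 0.3113 * 100 = 31.1%

31.1


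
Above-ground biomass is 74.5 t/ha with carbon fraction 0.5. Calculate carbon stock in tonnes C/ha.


Formula: Carbon Stock = Biomass * Carbon Fraction
C = 74.5 t/ha * 0.5
C = 37.3 t C/ha

37.3


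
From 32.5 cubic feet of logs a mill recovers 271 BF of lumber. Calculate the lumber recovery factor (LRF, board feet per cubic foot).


Formula: LRF = Lumber Output (BF) / Log Input (ft^3)
LRF = 271 BF / 32.5 ft^3
LRF = 8.34 BF/ft^3

8.34


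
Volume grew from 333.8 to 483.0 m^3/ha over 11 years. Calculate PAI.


Formula: PAI = (V_T2 - V_T1) / (T2 - T1)
Volume increment = 483.0 - 333.8 = 149.2 m^3/ha
PAI = 149.2 / 11 = 13.56 m^3/ha/year

13.56


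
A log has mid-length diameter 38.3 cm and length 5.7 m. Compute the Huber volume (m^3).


Huber: V = Am * L,  Am = pi*(Dm/200)^2
Am = pi*(38.3/200)^2 = 0.115209 m^2
V = 0.115209*5.7 = 0.6567 m^3

0.6567


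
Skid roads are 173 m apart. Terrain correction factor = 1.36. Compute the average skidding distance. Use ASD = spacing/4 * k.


Formula: ASD = (spacing / 4) * correction
Uncorrected distance = spacing / 4 = 173 / 4 = 43.25 m
ASD = 43.25 * 1.36 = 59 m

59


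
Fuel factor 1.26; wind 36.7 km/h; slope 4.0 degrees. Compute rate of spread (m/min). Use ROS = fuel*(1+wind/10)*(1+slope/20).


Formula: ROS = fuel * (1 + wind/10) * (1 + slope/20)
Wind factor = 1 + 36.7/10 = 4.67
Slope factor = 1 + 4.0/20 = 1.2
ROS = 1.26 * 4.67 * 1.2 = 7.06 m/min

7.06


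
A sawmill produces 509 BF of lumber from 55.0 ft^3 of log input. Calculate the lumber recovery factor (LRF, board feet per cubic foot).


Formula: LRF = Lumber Output (BF) / Log Input (ft^3)
LRF = 509 BF / 55.0 ft^3
LRF = 9.25 BF/ft^3

9.25


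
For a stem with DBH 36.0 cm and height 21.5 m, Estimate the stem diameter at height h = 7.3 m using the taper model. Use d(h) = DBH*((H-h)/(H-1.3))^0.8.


Taper: d(h) = DBH * ((H - h) / (H - 1.3))^0.8
Numerator = H - h = 21.5 - 7.3 = 14.2 m
Denominator = H - 1.3 = 21.5 - 1.3 = 20.2 m
Ratio = 14.2 / 20.2 = 0.70297
d = 36.0 * 0.70297^0.8 = 27.2 cm

27.2


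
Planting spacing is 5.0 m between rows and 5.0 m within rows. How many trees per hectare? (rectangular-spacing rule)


Formula: TPH = 10000 m^2/ha / (spacing_x * spacing_y)
Area per tree = 5.0 m * 5.0 m = 25.0 m^2
TPH = 10000 / 25.0 = 400 trees/ha

400


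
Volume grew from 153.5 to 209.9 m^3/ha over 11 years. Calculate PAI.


Formula: PAI = (V_T2 - V_T1) / (T2 - T1)
Volume increment = 209.9 - 153.5 = 56.4 m^3/ha
PAI = 56.4 / 11 = 5.13 m^3/ha/year

5.13


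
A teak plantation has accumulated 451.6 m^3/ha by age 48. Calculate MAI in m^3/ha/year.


Formula: MAI = Total Volume / Stand Age
MAI = 451.6 m^3/ha / 48 years
MAI = 9.41 m^3/ha/year

9.41


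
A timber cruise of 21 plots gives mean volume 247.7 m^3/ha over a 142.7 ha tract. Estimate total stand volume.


Formula: Total Volume = Mean Volume per ha * Total Area
Total Volume = 247.7 m^3/ha * 142.7 ha
Total Volume = 35347 m^3

35347


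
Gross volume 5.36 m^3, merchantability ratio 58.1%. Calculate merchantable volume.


Formula: MV = V_total * (merchantable_pct / 100)
Merchantable fraction = 58.1% / 100 = 0.581
MV = 5.36 m^3 * 0.581 = 3.114 m^3

3.114


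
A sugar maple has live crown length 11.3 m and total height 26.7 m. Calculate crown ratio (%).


Formula: Crown Ratio = (Crown Length / Total Height) * 100
CR = (11.3 m / 26.7 m) * 100
CR = 0.4232 * 100 = 42.3%

42.3


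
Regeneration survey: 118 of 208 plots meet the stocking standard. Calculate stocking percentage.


Formula: Stocking % = stocked plots / total plots * 100
Stocking = 118 / 208 * 100
Stocking = 0.5673 * 100 = 56.7%

56.7


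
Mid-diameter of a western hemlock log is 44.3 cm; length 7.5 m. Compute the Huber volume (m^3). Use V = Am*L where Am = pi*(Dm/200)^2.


Huber: V = Am * L,  Am = pi*(Dm/200)^2
Am = pi*(44.3/200)^2 = 0.154134 m^2
V = 0.154134*7.5 = 1.156 m^3

1.156


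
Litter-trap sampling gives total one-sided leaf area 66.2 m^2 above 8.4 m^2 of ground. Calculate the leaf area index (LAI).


Formula: LAI = total leaf area / ground area  (dimensionless)
LAI = 66.2 m^2 / 8.4 m^2
LAI = 7.88

7.88


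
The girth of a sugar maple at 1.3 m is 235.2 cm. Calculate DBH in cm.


Formula: DBH = C / pi
DBH = 235.2 / pi
pi = 3.14159...
DBH = 74.9 cm

74.9


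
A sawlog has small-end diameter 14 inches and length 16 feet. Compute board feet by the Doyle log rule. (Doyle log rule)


Doyle: BF = (D - 4)^2 * L / 16
Adjusted diameter = 14 - 4 = 10 in
(D-4)^2 = 10^2 = 100
BF = 100 * 16 / 16 = 100 BF

100


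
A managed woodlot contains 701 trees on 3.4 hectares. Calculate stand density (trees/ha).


Formula: Stand Density = N_trees / Area_ha
Density = 701 trees / 3.4 ha
Density = 206 trees/ha

206


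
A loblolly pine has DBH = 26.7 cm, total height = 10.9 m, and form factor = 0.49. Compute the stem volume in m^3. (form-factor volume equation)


Formula: V = pi * (DBH/200)^2 * H * ff
Radius = DBH/200 = 26.7/200 = 0.1335 m
Radius^2 = 0.1335^2 = 0.01782225 m^2
V = pi * 0.01782225 * 10.9 * 0.49
V = 0.299 m^3

0.299


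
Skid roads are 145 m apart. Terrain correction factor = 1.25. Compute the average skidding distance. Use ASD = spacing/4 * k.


Formula: ASD = (spacing / 4) * correction
Uncorrected distance = spacing / 4 = 145 / 4 = 36.25 m
ASD = 36.25 * 1.25 = 45 m

45


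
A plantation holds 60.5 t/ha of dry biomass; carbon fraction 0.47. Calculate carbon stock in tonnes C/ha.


Formula: Carbon Stock = Biomass * Carbon Fraction
C = 60.5 t/ha * 0.47
C = 28.4 t C/ha

28.4


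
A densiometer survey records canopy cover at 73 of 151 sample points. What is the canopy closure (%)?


Formula: Canopy closure = covered points / total points * 100
Closure = 73 / 151 * 100
Closure = 0.4834 * 100 = 48.3%

48.3


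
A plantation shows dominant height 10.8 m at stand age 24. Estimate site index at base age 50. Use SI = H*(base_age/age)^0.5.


Formula: SI = H_dom * (base_age / age)^0.5
Age ratio = 50 / 24 = 2.08333
sqrt(age_ratio) = 1.44338
SI = 10.8 * 1.44338 = 15.6 m

15.6


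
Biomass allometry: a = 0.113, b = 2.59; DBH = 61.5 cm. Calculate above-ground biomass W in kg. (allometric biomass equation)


Formula: W = a * DBH^b  (allometric power law)
DBH^b = 61.5^2.59 = 42972.0972
W = 0.113 * 42972.0972 = 4855.8 kg

4855.8


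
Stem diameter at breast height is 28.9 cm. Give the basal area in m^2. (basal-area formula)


Formula: BA = pi * (DBH/2)^2 / 10000  (cm^2 to m^2)
Radius = DBH/2 = 28.9/2 = 14.45 cm
BA = pi * 14.45^2 / 10000
   = 655.9724 cm^2 / 10000
   = 0.0656 m^2

0.0656


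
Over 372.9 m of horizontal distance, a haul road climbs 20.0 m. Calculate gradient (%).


Formula: Gradient = rise / run * 100
Gradient = 20.0 / 372.9 * 100 = 5.4%

5.4


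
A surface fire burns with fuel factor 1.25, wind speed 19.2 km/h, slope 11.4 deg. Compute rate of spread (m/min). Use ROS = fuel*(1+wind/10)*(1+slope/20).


Formula: ROS = fuel * (1 + wind/10) * (1 + slope/20)
Wind factor = 1 + 19.2/10 = 2.92
Slope factor = 1 + 11.4/20 = 1.57
ROS = 1.25 * 2.92 * 1.57 = 5.73 m/min

5.73


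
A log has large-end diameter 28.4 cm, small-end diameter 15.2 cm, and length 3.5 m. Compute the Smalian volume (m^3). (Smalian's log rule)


Smalian: V = (A1 + A2)/2 * L,  A = pi*(D/200)^2
A1 = pi*(28.4/200)^2 = 0.063347 m^2
A2 = pi*(15.2/200)^2 = 0.018146 m^2
V = (0.063347+0.018146)/2*3.5 = 0.1426 m^3

0.1426


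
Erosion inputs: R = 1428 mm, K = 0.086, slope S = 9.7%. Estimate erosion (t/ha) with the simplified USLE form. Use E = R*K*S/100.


Formula: E = R * K * S / 100  (simplified USLE)
R * K = 1428 * 0.086 = 122.808
E = 122.808 * 9.7 / 100 = 11.91 t/ha

11.91


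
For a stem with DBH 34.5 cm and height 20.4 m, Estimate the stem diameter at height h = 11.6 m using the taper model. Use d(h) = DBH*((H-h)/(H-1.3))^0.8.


Taper: d(h) = DBH * ((H - h) / (H - 1.3))^0.8
Numerator = H - h = 20.4 - 11.6 = 8.8 m
Denominator = H - 1.3 = 20.4 - 1.3 = 19.1 m
Ratio = 8.8 / 19.1 = 0.46073
d = 34.5 * 0.46073^0.8 = 18.6 cm

18.6


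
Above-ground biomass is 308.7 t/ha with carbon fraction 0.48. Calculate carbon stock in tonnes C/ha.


Formula: Carbon Stock = Biomass * Carbon Fraction
C = 308.7 t/ha * 0.48
C = 148.2 t C/ha

148.2


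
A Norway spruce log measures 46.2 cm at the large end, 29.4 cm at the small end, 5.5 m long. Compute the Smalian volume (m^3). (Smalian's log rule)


Smalian: V = (A1 + A2)/2 * L,  A = pi*(D/200)^2
A1 = pi*(46.2/200)^2 = 0.167639 m^2
A2 = pi*(29.4/200)^2 = 0.067887 m^2
V = (0.167639+0.067887)/2*5.5 = 0.6477 m^3

0.6477


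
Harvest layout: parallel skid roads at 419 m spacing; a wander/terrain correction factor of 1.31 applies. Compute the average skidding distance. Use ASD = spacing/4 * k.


Formula: ASD = (spacing / 4) * correction
Uncorrected distance = spacing / 4 = 419 / 4 = 104.75 m
ASD = 104.75 * 1.31 = 137 m

137


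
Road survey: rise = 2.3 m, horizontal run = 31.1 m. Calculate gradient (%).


Formula: Gradient = rise / run * 100
Gradient = 2.3 / 31.1 * 100 = 7.4%

7.4


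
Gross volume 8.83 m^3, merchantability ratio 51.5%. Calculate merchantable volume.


Formula: MV = V_total * (merchantable_pct / 100)
Merchantable fraction = 51.5% / 100 = 0.515
MV = 8.83 m^3 * 0.515 = 4.547 m^3

4.547


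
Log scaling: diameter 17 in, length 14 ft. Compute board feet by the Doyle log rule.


Doyle: BF = (D - 4)^2 * L / 16
Adjusted diameter = 17 - 4 = 13 in
(D-4)^2 = 13^2 = 169
BF = 169 * 14 / 16 = 148 BF

148


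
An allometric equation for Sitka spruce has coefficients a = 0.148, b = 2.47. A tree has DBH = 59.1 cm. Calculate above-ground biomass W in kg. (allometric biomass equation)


Formula: W = a * DBH^b  (allometric power law)
DBH^b = 59.1^2.47 = 23758.6127
W = 0.148 * 23758.6127 = 3516.3 kg

3516.3


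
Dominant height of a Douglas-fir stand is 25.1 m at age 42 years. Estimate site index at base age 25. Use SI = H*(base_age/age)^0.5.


Formula: SI = H_dom * (base_age / age)^0.5
Age ratio = 25 / 42 = 0.59524
sqrt(age_ratio) = 0.77152
SI = 25.1 * 0.77152 = 19.4 m

19.4


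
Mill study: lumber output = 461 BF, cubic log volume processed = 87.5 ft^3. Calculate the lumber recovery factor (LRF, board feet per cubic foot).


Formula: LRF = Lumber Output (BF) / Log Input (ft^3)
LRF = 461 BF / 87.5 ft^3
LRF = 5.27 BF/ft^3

5.27


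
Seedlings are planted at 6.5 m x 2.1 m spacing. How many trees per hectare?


Formula: TPH = 10000 m^2/ha / (spacing_x * spacing_y)
Area per tree = 6.5 m * 2.1 m = 13.65 m^2
TPH = 10000 / 13.65 = 733 trees/ha

733


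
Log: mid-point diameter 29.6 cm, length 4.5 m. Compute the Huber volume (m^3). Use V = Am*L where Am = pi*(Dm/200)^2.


Huber: V = Am * L,  Am = pi*(Dm/200)^2
Am = pi*(29.6/200)^2 = 0.068813 m^2
V = 0.068813*4.5 = 0.3097 m^3

0.3097


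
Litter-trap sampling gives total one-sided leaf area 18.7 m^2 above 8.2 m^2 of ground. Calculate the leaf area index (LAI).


Formula: LAI = total leaf area / ground area  (dimensionless)
LAI = 18.7 m^2 / 8.2 m^2
LAI = 2.28

2.28


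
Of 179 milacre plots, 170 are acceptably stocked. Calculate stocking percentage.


Formula: Stocking % = stocked plots / total plots * 100
Stocking = 170 / 179 * 100
Stocking = 0.9497 * 100 = 95.0%

95.0


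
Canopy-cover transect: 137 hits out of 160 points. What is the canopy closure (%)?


Formula: Canopy closure = covered points / total points * 100
Closure = 137 / 160 * 100
Closure = 0.8562 * 100 = 85.6%

85.6


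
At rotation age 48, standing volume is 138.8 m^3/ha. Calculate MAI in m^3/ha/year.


Formula: MAI = Total Volume / Stand Age
MAI = 138.8 m^3/ha / 48 years
MAI = 2.89 m^3/ha/year

2.89


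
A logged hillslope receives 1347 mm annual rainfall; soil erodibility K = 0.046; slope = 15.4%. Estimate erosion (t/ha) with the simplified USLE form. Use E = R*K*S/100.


Formula: E = R * K * S / 100  (simplified USLE)
R * K = 1347 * 0.046 = 61.962
E = 61.962 * 15.4 / 100 = 9.54 t/ha

9.54


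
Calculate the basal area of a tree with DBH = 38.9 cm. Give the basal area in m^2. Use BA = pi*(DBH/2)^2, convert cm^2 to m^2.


Formula: BA = pi * (DBH/2)^2 / 10000  (cm^2 to m^2)
Radius = DBH/2 = 38.9/2 = 19.45 cm
BA = pi * 19.45^2 / 10000
   = 1188.4724 cm^2 / 10000
   = 0.1188 m^2

0.1188


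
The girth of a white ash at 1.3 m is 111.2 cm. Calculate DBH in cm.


Formula: DBH = C / pi
DBH = 111.2 / pi
pi = 3.14159...
DBH = 35.4 cm

35.4


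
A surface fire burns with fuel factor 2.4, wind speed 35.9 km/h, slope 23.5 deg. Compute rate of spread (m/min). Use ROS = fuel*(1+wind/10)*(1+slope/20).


Formula: ROS = fuel * (1 + wind/10) * (1 + slope/20)
Wind factor = 1 + 35.9/10 = 4.59
Slope factor = 1 + 23.5/20 = 2.175
ROS = 2.4 * 4.59 * 2.175 = 23.96 m/min

23.96


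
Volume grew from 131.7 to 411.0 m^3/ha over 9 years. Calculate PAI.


Formula: PAI = (V_T2 - V_T1) / (T2 - T1)
Volume increment = 411.0 - 131.7 = 279.3 m^3/ha
PAI = 279.3 / 9 = 31.03 m^3/ha/year

31.03


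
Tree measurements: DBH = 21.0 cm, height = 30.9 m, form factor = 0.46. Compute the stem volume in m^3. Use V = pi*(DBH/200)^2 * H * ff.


Formula: V = pi * (DBH/200)^2 * H * ff
Radius = DBH/200 = 21.0/200 = 0.105 m
Radius^2 = 0.105^2 = 0.011025 m^2
V = pi * 0.011025 * 30.9 * 0.46
V = 0.492 m^3

0.492


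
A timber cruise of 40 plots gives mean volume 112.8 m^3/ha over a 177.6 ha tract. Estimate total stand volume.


Formula: Total Volume = Mean Volume per ha * Total Area
Total Volume = 112.8 m^3/ha * 177.6 ha
Total Volume = 20033 m^3

20033


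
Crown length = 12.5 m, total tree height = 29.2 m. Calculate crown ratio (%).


Formula: Crown Ratio = (Crown Length / Total Height) * 100
CR = (12.5 m / 29.2 m) * 100
CR = 0.4281 * 100 = 42.8%

42.8


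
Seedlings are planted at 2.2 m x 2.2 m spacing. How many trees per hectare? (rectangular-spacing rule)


Formula: TPH = 10000 m^2/ha / (spacing_x * spacing_y)
Area per tree = 2.2 m * 2.2 m = 4.84 m^2
TPH = 10000 / 4.84 = 2066 trees/ha

2066


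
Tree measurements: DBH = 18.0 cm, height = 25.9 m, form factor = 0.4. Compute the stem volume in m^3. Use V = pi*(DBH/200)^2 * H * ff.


Formula: V = pi * (DBH/200)^2 * H * ff
Radius = DBH/200 = 18.0/200 = 0.09 m
Radius^2 = 0.09^2 = 0.0081 m^2
V = pi * 0.0081 * 25.9 * 0.4
V = 0.264 m^3

0.264


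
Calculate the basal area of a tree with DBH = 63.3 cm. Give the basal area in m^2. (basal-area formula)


Formula: BA = pi * (DBH/2)^2 / 10000  (cm^2 to m^2)
Radius = DBH/2 = 63.3/2 = 31.65 cm
BA = pi * 31.65^2 / 10000
   = 3147.004 cm^2 / 10000
   = 0.3147 m^2

0.3147


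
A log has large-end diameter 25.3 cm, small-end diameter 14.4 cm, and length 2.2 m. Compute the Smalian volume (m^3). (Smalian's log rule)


Smalian: V = (A1 + A2)/2 * L,  A = pi*(D/200)^2
A1 = pi*(25.3/200)^2 = 0.050273 m^2
A2 = pi*(14.4/200)^2 = 0.016286 m^2
V = (0.050273+0.016286)/2*2.2 = 0.0732 m^3

0.0732


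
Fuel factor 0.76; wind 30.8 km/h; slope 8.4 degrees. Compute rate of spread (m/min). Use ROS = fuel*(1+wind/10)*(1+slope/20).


Formula: ROS = fuel * (1 + wind/10) * (1 + slope/20)
Wind factor = 1 + 30.8/10 = 4.08
Slope factor = 1 + 8.4/20 = 1.42
ROS = 0.76 * 4.08 * 1.42 = 4.4 m/min

4.4


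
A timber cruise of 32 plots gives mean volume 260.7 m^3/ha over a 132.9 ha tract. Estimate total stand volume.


Formula: Total Volume = Mean Volume per ha * Total Area
Total Volume = 260.7 m^3/ha * 132.9 ha
Total Volume = 34647 m^3

34647


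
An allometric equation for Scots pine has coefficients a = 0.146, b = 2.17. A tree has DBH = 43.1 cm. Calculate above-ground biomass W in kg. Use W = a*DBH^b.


Formula: W = a * DBH^b  (allometric power law)
DBH^b = 43.1^2.17 = 3522.2135
W = 0.146 * 3522.2135 = 514.2 kg

514.2


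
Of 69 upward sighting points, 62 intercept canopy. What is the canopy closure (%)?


Formula: Canopy closure = covered points / total points * 100
Closure = 62 / 69 * 100
Closure = 0.8986 * 100 = 89.9%

89.9


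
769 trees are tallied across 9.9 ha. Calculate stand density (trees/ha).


Formula: Stand Density = N_trees / Area_ha
Density = 769 trees / 9.9 ha
Density = 78 trees/ha

78


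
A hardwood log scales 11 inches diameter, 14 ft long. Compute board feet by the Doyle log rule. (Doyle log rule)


Doyle: BF = (D - 4)^2 * L / 16
Adjusted diameter = 11 - 4 = 7 in
(D-4)^2 = 7^2 = 49
BF = 49 * 14 / 16 = 43 BF

43


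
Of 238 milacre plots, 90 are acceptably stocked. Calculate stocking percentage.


Formula: Stocking % = stocked plots / total plots * 100
Stocking = 90 / 238 * 100
Stocking = 0.3782 * 100 = 37.8%

37.8


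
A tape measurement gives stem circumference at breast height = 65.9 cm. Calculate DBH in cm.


Formula: DBH = C / pi
DBH = 65.9 / pi
pi = 3.14159...
DBH = 21.0 cm

21.0


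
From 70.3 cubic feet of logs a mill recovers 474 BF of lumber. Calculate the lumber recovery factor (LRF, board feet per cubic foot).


Formula: LRF = Lumber Output (BF) / Log Input (ft^3)
LRF = 474 BF / 70.3 ft^3
LRF = 6.74 BF/ft^3

6.74


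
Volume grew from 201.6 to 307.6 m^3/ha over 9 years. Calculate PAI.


Formula: PAI = (V_T2 - V_T1) / (T2 - T1)
Volume increment = 307.6 - 201.6 = 106.0 m^3/ha
PAI = 106.0 / 9 = 11.78 m^3/ha/year

11.78


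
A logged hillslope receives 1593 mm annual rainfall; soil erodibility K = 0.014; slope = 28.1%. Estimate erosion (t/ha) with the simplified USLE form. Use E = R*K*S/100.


Formula: E = R * K * S / 100  (simplified USLE)
R * K = 1593 * 0.014 = 22.302
E = 22.302 * 28.1 / 100 = 6.27 t/ha

6.27


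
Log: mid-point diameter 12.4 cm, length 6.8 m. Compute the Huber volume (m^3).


Huber: V = Am * L,  Am = pi*(Dm/200)^2
Am = pi*(12.4/200)^2 = 0.012076 m^2
V = 0.012076*6.8 = 0.0821 m^3

0.0821


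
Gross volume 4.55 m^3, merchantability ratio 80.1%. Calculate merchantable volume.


Formula: MV = V_total * (merchantable_pct / 100)
Merchantable fraction = 80.1% / 100 = 0.801
MV = 4.55 m^3 * 0.801 = 3.645 m^3

3.645


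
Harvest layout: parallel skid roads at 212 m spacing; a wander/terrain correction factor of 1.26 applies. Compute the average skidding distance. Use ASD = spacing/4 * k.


Formula: ASD = (spacing / 4) * correction
Uncorrected distance = spacing / 4 = 212 / 4 = 53 m
ASD = 53 * 1.26 = 67 m

67


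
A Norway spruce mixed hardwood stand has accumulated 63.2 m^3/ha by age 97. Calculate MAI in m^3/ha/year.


Formula: MAI = Total Volume / Stand Age
MAI = 63.2 m^3/ha / 97 years
MAI = 0.65 m^3/ha/year

0.65


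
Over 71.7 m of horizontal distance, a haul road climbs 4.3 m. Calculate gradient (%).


Formula: Gradient = rise / run * 100
Gradient = 4.3 / 71.7 * 100 = 6.0%

6.0


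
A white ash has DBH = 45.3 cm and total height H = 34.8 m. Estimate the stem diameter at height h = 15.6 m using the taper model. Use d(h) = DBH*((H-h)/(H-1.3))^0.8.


Taper: d(h) = DBH * ((H - h) / (H - 1.3))^0.8
Numerator = H - h = 34.8 - 15.6 = 19.2 m
Denominator = H - 1.3 = 34.8 - 1.3 = 33.5 m
Ratio = 19.2 / 33.5 = 0.57313
d = 45.3 * 0.57313^0.8 = 29.0 cm

29.0


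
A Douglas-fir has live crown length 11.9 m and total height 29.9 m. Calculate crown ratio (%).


Formula: Crown Ratio = (Crown Length / Total Height) * 100
CR = (11.9 m / 29.9 m) * 100
CR = 0.398 * 100 = 39.8%

39.8


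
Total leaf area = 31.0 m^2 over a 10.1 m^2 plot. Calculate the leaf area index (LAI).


Formula: LAI = total leaf area / ground area  (dimensionless)
LAI = 31.0 m^2 / 10.1 m^2
LAI = 3.07

3.07


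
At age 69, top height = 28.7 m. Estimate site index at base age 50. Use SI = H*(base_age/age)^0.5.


Formula: SI = H_dom * (base_age / age)^0.5
Age ratio = 50 / 69 = 0.72464
sqrt(age_ratio) = 0.85126
SI = 28.7 * 0.85126 = 24.4 m

24.4


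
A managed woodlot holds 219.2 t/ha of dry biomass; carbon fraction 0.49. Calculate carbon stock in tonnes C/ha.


Formula: Carbon Stock = Biomass * Carbon Fraction
C = 219.2 t/ha * 0.49
C = 107.4 t C/ha

107.4


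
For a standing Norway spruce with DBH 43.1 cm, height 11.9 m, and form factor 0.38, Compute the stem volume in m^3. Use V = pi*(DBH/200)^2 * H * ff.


Formula: V = pi * (DBH/200)^2 * H * ff
Radius = DBH/200 = 43.1/200 = 0.2155 m
Radius^2 = 0.2155^2 = 0.04644025 m^2
V = pi * 0.04644025 * 11.9 * 0.38
V = 0.66 m^3

0.66


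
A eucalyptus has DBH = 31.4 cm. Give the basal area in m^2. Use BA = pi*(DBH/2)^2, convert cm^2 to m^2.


Formula: BA = pi * (DBH/2)^2 / 10000  (cm^2 to m^2)
Radius = DBH/2 = 31.4/2 = 15.7 cm
BA = pi * 15.7^2 / 10000
   = 774.3712 cm^2 / 10000
   = 0.0774 m^2

0.0774


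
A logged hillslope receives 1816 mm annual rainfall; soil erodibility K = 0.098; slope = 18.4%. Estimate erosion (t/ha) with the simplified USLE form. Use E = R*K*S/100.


Formula: E = R * K * S / 100  (simplified USLE)
R * K = 1816 * 0.098 = 177.968
E = 177.968 * 18.4 / 100 = 32.75 t/ha

32.75


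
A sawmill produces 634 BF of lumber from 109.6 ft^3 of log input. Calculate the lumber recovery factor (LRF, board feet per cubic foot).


Formula: LRF = Lumber Output (BF) / Log Input (ft^3)
LRF = 634 BF / 109.6 ft^3
LRF = 5.78 BF/ft^3

5.78


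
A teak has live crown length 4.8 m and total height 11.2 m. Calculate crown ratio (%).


Formula: Crown Ratio = (Crown Length / Total Height) * 100
CR = (4.8 m / 11.2 m) * 100
CR = 0.4286 * 100 = 42.9%

42.9


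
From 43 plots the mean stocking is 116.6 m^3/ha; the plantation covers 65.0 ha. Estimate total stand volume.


Formula: Total Volume = Mean Volume per ha * Total Area
Total Volume = 116.6 m^3/ha * 65.0 ha
Total Volume = 7579 m^3

7579


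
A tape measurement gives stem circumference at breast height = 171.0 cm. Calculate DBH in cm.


Formula: DBH = C / pi
DBH = 171.0 / pi
pi = 3.14159...
DBH = 54.4 cm

54.4


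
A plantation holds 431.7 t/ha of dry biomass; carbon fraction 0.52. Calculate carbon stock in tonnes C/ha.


Formula: Carbon Stock = Biomass * Carbon Fraction
C = 431.7 t/ha * 0.52
C = 224.5 t C/ha

224.5


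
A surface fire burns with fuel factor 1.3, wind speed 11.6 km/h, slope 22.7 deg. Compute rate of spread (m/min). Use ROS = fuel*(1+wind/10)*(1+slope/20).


Formula: ROS = fuel * (1 + wind/10) * (1 + slope/20)
Wind factor = 1 + 11.6/10 = 2.16
Slope factor = 1 + 22.7/20 = 2.135
ROS = 1.3 * 2.16 * 2.135 = 6.0 m/min

6.0


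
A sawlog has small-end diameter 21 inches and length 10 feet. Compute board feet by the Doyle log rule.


Doyle: BF = (D - 4)^2 * L / 16
Adjusted diameter = 21 - 4 = 17 in
(D-4)^2 = 17^2 = 289
BF = 289 * 10 / 16 = 181 BF

181


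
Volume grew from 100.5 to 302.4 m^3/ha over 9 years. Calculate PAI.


Formula: PAI = (V_T2 - V_T1) / (T2 - T1)
Volume increment = 302.4 - 100.5 = 201.9 m^3/ha
PAI = 201.9 / 9 = 22.43 m^3/ha/year

22.43


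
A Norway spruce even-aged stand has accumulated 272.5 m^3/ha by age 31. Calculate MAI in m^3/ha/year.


Formula: MAI = Total Volume / Stand Age
MAI = 272.5 m^3/ha / 31 years
MAI = 8.79 m^3/ha/year

8.79


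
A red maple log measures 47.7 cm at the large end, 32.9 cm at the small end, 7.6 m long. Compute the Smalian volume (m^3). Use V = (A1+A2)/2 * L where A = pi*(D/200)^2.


Smalian: V = (A1 + A2)/2 * L,  A = pi*(D/200)^2
A1 = pi*(47.7/200)^2 = 0.178701 m^2
A2 = pi*(32.9/200)^2 = 0.085012 m^2
V = (0.178701+0.085012)/2*7.6 = 1.0021 m^3

1.0021


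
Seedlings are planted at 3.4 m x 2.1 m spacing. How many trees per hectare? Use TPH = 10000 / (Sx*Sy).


Formula: TPH = 10000 m^2/ha / (spacing_x * spacing_y)
Area per tree = 3.4 m * 2.1 m = 7.14 m^2
TPH = 10000 / 7.14 = 1401 trees/ha

1401


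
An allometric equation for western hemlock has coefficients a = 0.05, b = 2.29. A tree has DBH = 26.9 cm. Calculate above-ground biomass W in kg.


Formula: W = a * DBH^b  (allometric power law)
DBH^b = 26.9^2.29 = 1879.8912
W = 0.05 * 1879.8912 = 94.0 kg

94.0


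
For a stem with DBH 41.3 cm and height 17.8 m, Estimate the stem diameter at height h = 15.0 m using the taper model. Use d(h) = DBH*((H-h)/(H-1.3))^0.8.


Taper: d(h) = DBH * ((H - h) / (H - 1.3))^0.8
Numerator = H - h = 17.8 - 15.0 = 2.8 m
Denominator = H - 1.3 = 17.8 - 1.3 = 16.5 m
Ratio = 2.8 / 16.5 = 0.1697
d = 41.3 * 0.1697^0.8 = 10.0 cm

10.0


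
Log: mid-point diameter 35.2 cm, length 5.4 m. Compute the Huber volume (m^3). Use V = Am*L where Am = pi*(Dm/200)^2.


Huber: V = Am * L,  Am = pi*(Dm/200)^2
Am = pi*(35.2/200)^2 = 0.097314 m^2
V = 0.097314*5.4 = 0.5255 m^3

0.5255


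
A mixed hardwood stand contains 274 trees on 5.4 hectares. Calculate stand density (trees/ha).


Formula: Stand Density = N_trees / Area_ha
Density = 274 trees / 5.4 ha
Density = 51 trees/ha

51


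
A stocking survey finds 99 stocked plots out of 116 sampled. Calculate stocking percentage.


Formula: Stocking % = stocked plots / total plots * 100
Stocking = 99 / 116 * 100
Stocking = 0.8534 * 100 = 85.3%

85.3


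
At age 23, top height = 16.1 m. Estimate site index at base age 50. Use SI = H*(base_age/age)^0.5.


Formula: SI = H_dom * (base_age / age)^0.5
Age ratio = 50 / 23 = 2.17391
sqrt(age_ratio) = 1.47442
SI = 16.1 * 1.47442 = 23.7 m

23.7


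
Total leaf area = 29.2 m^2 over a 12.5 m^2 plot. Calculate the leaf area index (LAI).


Formula: LAI = total leaf area / ground area  (dimensionless)
LAI = 29.2 m^2 / 12.5 m^2
LAI = 2.34

2.34


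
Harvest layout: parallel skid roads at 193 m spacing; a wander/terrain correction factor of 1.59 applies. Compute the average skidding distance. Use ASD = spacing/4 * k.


Formula: ASD = (spacing / 4) * correction
Uncorrected distance = spacing / 4 = 193 / 4 = 48.25 m
ASD = 48.25 * 1.59 = 77 m

77


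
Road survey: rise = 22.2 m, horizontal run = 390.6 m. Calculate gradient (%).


Formula: Gradient = rise / run * 100
Gradient = 22.2 / 390.6 * 100 = 5.7%

5.7


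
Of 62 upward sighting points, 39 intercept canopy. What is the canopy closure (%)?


Formula: Canopy closure = covered points / total points * 100
Closure = 39 / 62 * 100
Closure = 0.629 * 100 = 62.9%

62.9


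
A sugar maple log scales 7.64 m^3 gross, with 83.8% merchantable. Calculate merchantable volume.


Formula: MV = V_total * (merchantable_pct / 100)
Merchantable fraction = 83.8% / 100 = 0.838
MV = 7.64 m^3 * 0.838 = 6.402 m^3

6.402


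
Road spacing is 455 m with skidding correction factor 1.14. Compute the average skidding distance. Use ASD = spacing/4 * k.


Formula: ASD = (spacing / 4) * correction
Uncorrected distance = spacing / 4 = 455 / 4 = 113.75 m
ASD = 113.75 * 1.14 = 130 m

130


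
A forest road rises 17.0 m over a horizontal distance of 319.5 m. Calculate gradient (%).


Formula: Gradient = rise / run * 100
Gradient = 17.0 / 319.5 * 100 = 5.3%

5.3


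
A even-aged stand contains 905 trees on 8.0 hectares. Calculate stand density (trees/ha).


Formula: Stand Density = N_trees / Area_ha
Density = 905 trees / 8.0 ha
Density = 113 trees/ha

113


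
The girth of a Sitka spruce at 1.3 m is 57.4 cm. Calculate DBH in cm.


Formula: DBH = C / pi
DBH = 57.4 / pi
pi = 3.14159...
DBH = 18.3 cm

18.3


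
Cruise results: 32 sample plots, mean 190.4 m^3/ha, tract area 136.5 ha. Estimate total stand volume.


Formula: Total Volume = Mean Volume per ha * Total Area
Total Volume = 190.4 m^3/ha * 136.5 ha
Total Volume = 25990 m^3

25990


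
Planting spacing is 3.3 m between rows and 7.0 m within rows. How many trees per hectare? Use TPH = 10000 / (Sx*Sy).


Formula: TPH = 10000 m^2/ha / (spacing_x * spacing_y)
Area per tree = 3.3 m * 7.0 m = 23.1 m^2
TPH = 10000 / 23.1 = 433 trees/ha

433


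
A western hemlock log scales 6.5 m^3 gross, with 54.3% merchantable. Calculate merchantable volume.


Formula: MV = V_total * (merchantable_pct / 100)
Merchantable fraction = 54.3% / 100 = 0.543
MV = 6.5 m^3 * 0.543 = 3.53 m^3

3.53


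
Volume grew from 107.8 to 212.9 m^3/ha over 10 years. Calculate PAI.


Formula: PAI = (V_T2 - V_T1) / (T2 - T1)
Volume increment = 212.9 - 107.8 = 105.1 m^3/ha
PAI = 105.1 / 10 = 10.51 m^3/ha/year

10.51


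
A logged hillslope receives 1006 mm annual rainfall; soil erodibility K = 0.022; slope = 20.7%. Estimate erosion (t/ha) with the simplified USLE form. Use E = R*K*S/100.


Formula: E = R * K * S / 100  (simplified USLE)
R * K = 1006 * 0.022 = 22.132
E = 22.132 * 20.7 / 100 = 4.58 t/ha

4.58


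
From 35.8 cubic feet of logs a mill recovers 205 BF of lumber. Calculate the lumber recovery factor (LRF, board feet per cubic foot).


Formula: LRF = Lumber Output (BF) / Log Input (ft^3)
LRF = 205 BF / 35.8 ft^3
LRF = 5.73 BF/ft^3

5.73


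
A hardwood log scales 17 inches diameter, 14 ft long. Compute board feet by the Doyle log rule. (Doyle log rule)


Doyle: BF = (D - 4)^2 * L / 16
Adjusted diameter = 17 - 4 = 13 in
(D-4)^2 = 13^2 = 169
BF = 169 * 14 / 16 = 148 BF

148


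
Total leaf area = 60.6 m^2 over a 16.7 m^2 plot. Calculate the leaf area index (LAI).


Formula: LAI = total leaf area / ground area  (dimensionless)
LAI = 60.6 m^2 / 16.7 m^2
LAI = 3.63

3.63


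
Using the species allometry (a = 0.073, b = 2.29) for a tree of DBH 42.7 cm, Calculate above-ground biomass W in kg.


Formula: W = a * DBH^b  (allometric power law)
DBH^b = 42.7^2.29 = 5416.0147
W = 0.073 * 5416.0147 = 395.4 kg

395.4


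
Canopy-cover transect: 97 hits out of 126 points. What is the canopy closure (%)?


Formula: Canopy closure = covered points / total points * 100
Closure = 97 / 126 * 100
Closure = 0.7698 * 100 = 77.0%

77.0


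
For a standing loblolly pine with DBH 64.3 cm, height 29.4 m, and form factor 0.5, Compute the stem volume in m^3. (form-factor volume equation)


Formula: V = pi * (DBH/200)^2 * H * ff
Radius = DBH/200 = 64.3/200 = 0.3215 m
Radius^2 = 0.3215^2 = 0.10336225 m^2
V = pi * 0.10336225 * 29.4 * 0.5
V = 4.773 m^3

4.773


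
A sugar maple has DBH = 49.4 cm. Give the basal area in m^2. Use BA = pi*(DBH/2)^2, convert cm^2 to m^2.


Formula: BA = pi * (DBH/2)^2 / 10000  (cm^2 to m^2)
Radius = DBH/2 = 49.4/2 = 24.7 cm
BA = pi * 24.7^2 / 10000
   = 1916.6543 cm^2 / 10000
   = 0.1917 m^2

0.1917
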